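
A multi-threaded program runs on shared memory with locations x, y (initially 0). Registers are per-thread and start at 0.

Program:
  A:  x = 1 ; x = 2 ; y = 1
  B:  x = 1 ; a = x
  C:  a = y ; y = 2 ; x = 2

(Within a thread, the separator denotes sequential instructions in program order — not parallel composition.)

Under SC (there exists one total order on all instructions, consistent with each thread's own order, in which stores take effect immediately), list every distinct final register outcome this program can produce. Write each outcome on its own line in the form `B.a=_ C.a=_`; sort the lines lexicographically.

outcome vector order: (B.a,C.a)
|SC outcomes| = 4

B.a=1 C.a=0
B.a=1 C.a=1
B.a=2 C.a=0
B.a=2 C.a=1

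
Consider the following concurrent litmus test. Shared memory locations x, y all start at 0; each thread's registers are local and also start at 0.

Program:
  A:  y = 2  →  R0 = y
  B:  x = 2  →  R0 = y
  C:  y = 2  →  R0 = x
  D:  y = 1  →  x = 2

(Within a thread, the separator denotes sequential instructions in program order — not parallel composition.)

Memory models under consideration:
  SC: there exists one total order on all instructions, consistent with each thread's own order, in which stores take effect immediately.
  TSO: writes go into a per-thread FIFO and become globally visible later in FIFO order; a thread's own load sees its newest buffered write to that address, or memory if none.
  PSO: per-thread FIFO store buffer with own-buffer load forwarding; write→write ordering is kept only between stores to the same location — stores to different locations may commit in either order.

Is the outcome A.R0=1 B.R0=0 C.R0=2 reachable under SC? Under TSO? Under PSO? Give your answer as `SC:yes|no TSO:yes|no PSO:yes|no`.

SC:yes TSO:yes PSO:yes

outcome vector order: (A.R0,B.R0,C.R0)
under SC → 1/0/2; 1/1/0; 1/1/2; 1/2/0; 1/2/2; 2/0/2; 2/1/0; 2/1/2; 2/2/0; 2/2/2
under TSO → 1/0/0; 1/0/2; 1/1/0; 1/1/2; 1/2/0; 1/2/2; 2/0/0; 2/0/2; 2/1/0; 2/1/2; 2/2/0; 2/2/2
under PSO → 1/0/0; 1/0/2; 1/1/0; 1/1/2; 1/2/0; 1/2/2; 2/0/0; 2/0/2; 2/1/0; 2/1/2; 2/2/0; 2/2/2
target 1/0/2 ∈ {SC,TSO,PSO}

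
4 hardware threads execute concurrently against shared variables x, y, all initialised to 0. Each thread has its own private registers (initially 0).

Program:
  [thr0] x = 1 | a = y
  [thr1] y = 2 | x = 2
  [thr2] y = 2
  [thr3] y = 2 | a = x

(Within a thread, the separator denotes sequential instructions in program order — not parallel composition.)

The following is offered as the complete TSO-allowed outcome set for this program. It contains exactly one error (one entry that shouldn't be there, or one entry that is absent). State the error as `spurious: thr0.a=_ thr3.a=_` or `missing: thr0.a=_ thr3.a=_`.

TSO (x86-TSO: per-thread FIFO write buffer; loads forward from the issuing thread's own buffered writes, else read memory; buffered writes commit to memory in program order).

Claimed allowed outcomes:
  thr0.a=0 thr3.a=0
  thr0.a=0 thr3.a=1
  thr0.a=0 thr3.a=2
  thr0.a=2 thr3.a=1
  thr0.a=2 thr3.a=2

outcome vector order: (thr0.a,thr3.a)
TSO: 6 outcomes — {00; 01; 02; 20; 21; 22}
TSO∖claimed = {20}

missing: thr0.a=2 thr3.a=0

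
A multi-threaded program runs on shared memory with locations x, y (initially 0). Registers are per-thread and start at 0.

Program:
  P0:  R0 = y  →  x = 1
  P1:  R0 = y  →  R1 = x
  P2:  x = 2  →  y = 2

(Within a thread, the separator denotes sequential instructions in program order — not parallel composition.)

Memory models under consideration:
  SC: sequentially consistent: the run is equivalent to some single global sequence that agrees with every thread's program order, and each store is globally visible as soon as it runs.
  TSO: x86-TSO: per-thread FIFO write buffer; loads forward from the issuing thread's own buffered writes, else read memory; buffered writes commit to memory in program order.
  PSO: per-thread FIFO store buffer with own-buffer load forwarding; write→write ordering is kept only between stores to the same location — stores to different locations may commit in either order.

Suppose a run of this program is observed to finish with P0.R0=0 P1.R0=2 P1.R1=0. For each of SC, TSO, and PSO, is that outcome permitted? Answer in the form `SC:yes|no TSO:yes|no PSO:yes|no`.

SC:no TSO:no PSO:yes

outcome vector order: (P0.R0,P1.R0,P1.R1)
SC (10): 0/0/0; 0/0/1; 0/0/2; 0/2/1; 0/2/2; 2/0/0; 2/0/1; 2/0/2; 2/2/1; 2/2/2
TSO (10): 0/0/0; 0/0/1; 0/0/2; 0/2/1; 0/2/2; 2/0/0; 2/0/1; 2/0/2; 2/2/1; 2/2/2
PSO (12): 0/0/0; 0/0/1; 0/0/2; 0/2/0; 0/2/1; 0/2/2; 2/0/0; 2/0/1; 2/0/2; 2/2/0; 2/2/1; 2/2/2
target 0/2/0 ∈ {PSO}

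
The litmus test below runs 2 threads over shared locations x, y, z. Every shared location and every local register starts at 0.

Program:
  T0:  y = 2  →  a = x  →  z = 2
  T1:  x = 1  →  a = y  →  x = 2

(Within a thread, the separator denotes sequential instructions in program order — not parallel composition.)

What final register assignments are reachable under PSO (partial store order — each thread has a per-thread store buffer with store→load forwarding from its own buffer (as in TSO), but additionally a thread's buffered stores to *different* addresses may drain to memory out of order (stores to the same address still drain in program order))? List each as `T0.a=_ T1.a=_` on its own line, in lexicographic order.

outcome vector order: (T0.a,T1.a)
|PSO outcomes| = 6

T0.a=0 T1.a=0
T0.a=0 T1.a=2
T0.a=1 T1.a=0
T0.a=1 T1.a=2
T0.a=2 T1.a=0
T0.a=2 T1.a=2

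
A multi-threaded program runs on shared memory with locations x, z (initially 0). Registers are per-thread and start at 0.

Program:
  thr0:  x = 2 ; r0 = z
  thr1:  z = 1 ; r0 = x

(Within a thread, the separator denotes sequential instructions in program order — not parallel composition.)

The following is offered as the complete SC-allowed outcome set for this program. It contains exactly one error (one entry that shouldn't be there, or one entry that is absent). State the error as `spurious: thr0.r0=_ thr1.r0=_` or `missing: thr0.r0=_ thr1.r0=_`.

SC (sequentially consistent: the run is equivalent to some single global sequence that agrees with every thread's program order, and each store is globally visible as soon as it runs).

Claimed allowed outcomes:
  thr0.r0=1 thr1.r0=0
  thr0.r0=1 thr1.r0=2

outcome vector order: (thr0.r0,thr1.r0)
SC (3): 0/2, 1/0, 1/2
SC∖claimed = {0/2}

missing: thr0.r0=0 thr1.r0=2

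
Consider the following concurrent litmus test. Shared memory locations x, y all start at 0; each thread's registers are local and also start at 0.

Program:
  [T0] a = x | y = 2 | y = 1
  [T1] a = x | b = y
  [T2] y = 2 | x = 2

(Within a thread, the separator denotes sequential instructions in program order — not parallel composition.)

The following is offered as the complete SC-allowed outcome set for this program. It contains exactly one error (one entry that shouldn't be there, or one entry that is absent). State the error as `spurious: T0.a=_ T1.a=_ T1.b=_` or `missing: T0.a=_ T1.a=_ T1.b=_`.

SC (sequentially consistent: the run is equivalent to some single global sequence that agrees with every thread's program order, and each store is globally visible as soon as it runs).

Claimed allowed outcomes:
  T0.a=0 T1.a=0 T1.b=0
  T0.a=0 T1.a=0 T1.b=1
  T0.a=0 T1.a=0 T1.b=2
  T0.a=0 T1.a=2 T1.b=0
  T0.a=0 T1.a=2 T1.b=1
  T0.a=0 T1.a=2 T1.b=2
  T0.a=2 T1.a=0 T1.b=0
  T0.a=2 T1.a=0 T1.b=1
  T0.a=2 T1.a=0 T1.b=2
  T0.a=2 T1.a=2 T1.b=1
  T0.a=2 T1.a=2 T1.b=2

outcome vector order: (T0.a,T1.a,T1.b)
[SC] allowed = {000 001 002 021 022 200 201 202 221 222}
claimed∖SC = {020}

spurious: T0.a=0 T1.a=2 T1.b=0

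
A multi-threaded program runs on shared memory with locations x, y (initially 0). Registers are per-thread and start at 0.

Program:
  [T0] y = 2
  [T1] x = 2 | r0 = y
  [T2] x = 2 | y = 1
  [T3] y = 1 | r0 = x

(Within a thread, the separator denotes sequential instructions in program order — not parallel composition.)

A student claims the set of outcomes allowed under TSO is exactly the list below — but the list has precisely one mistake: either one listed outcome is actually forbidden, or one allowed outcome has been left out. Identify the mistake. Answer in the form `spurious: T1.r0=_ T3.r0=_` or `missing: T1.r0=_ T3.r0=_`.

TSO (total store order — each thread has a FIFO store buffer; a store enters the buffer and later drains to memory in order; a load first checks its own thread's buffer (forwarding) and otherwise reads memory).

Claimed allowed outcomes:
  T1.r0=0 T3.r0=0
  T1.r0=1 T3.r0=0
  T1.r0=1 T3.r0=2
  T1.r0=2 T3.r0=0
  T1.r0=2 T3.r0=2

missing: T1.r0=0 T3.r0=2

outcome vector order: (T1.r0,T3.r0)
TSO (6): <0 0> <0 2> <1 0> <1 2> <2 0> <2 2>
TSO∖claimed = {<0 2>}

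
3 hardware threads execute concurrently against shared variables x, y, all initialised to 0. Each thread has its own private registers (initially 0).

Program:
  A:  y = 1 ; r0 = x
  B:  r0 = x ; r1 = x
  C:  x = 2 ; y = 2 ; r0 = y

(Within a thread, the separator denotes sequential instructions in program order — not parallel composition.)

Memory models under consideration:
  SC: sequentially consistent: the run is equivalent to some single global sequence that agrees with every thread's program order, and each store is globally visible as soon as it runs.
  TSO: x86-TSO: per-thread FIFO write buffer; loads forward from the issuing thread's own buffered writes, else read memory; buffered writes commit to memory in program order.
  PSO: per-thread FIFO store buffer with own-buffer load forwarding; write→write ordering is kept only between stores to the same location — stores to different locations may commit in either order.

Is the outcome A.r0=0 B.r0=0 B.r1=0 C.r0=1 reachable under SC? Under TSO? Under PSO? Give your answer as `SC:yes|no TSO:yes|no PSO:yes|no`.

SC:no TSO:yes PSO:yes

outcome vector order: (A.r0,B.r0,B.r1,C.r0)
[SC] allowed = {0/0/0/2; 0/0/2/2; 0/2/2/2; 2/0/0/1; 2/0/0/2; 2/0/2/1; 2/0/2/2; 2/2/2/1; 2/2/2/2}
[TSO] allowed = {0/0/0/1; 0/0/0/2; 0/0/2/1; 0/0/2/2; 0/2/2/1; 0/2/2/2; 2/0/0/1; 2/0/0/2; 2/0/2/1; 2/0/2/2; 2/2/2/1; 2/2/2/2}
[PSO] allowed = {0/0/0/1; 0/0/0/2; 0/0/2/1; 0/0/2/2; 0/2/2/1; 0/2/2/2; 2/0/0/1; 2/0/0/2; 2/0/2/1; 2/0/2/2; 2/2/2/1; 2/2/2/2}
target 0/0/0/1 ∈ {TSO,PSO}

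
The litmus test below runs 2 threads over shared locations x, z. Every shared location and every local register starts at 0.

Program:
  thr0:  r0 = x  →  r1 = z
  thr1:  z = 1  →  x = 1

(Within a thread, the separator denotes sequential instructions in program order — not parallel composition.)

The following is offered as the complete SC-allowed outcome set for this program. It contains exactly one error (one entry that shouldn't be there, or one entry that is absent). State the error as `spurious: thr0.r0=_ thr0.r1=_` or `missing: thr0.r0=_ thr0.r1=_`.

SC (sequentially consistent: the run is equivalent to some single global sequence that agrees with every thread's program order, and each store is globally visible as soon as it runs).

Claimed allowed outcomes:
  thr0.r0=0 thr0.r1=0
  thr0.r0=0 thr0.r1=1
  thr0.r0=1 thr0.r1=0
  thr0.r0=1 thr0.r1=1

outcome vector order: (thr0.r0,thr0.r1)
[SC] allowed = {00 01 11}
claimed∖SC = {10}

spurious: thr0.r0=1 thr0.r1=0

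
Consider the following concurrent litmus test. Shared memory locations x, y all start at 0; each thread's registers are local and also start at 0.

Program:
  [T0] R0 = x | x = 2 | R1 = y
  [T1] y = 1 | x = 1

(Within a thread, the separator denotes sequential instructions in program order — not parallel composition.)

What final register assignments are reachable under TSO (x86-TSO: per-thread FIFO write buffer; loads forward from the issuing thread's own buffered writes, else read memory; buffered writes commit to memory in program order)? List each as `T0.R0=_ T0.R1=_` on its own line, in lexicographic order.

T0.R0=0 T0.R1=0
T0.R0=0 T0.R1=1
T0.R0=1 T0.R1=1

outcome vector order: (T0.R0,T0.R1)
|TSO outcomes| = 3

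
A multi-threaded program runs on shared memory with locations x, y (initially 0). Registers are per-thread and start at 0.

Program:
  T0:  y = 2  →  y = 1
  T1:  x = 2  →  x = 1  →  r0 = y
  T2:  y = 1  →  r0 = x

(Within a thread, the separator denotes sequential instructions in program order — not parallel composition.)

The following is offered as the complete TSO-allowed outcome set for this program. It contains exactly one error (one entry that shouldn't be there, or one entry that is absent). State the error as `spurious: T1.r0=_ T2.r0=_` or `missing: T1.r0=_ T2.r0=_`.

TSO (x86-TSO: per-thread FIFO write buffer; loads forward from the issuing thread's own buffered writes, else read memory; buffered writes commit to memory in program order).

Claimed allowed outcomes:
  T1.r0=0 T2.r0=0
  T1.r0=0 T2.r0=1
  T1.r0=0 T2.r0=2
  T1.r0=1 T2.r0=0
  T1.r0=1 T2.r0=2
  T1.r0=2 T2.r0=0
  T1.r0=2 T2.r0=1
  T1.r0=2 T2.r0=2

outcome vector order: (T1.r0,T2.r0)
[TSO] allowed = {00; 01; 02; 10; 11; 12; 20; 21; 22}
TSO∖claimed = {11}

missing: T1.r0=1 T2.r0=1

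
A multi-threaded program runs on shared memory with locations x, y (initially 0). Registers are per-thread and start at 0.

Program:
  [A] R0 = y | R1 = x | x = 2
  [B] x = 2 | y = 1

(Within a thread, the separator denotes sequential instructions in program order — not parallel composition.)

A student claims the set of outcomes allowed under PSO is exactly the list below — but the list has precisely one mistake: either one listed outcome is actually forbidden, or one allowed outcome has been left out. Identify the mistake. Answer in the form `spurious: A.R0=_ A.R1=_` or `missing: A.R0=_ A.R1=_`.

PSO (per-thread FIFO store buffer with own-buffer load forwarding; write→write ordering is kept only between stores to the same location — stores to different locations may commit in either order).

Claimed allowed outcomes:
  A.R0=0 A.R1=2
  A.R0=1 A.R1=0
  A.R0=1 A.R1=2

missing: A.R0=0 A.R1=0

outcome vector order: (A.R0,A.R1)
under PSO → 0/0, 0/2, 1/0, 1/2
PSO∖claimed = {0/0}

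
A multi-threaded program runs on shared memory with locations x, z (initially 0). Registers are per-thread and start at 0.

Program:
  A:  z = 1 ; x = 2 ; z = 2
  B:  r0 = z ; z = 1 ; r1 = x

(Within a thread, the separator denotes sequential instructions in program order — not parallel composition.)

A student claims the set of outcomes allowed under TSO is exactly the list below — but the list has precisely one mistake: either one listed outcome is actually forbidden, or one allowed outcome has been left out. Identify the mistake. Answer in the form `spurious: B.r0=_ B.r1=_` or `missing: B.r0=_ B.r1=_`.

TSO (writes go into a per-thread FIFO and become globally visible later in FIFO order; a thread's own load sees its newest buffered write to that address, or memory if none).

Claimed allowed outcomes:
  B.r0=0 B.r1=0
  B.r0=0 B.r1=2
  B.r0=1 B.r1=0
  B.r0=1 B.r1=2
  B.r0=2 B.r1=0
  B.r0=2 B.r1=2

outcome vector order: (B.r0,B.r1)
TSO (5): 0/0; 0/2; 1/0; 1/2; 2/2
claimed∖TSO = {2/0}

spurious: B.r0=2 B.r1=0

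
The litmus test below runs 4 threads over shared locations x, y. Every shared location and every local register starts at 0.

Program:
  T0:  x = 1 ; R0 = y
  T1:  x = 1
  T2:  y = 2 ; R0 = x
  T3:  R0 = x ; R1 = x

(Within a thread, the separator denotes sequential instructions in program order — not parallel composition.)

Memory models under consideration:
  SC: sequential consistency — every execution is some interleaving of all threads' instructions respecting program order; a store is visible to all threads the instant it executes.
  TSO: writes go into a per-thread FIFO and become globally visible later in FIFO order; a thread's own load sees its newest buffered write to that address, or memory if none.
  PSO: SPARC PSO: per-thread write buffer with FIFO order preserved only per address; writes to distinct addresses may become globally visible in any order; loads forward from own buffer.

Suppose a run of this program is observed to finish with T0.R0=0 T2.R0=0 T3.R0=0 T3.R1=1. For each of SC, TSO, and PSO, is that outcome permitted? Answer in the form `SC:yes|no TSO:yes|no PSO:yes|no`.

SC:no TSO:yes PSO:yes

outcome vector order: (T0.R0,T2.R0,T3.R0,T3.R1)
[SC] allowed = {(0,1,0,0) (0,1,0,1) (0,1,1,1) (2,0,0,0) (2,0,0,1) (2,0,1,1) (2,1,0,0) (2,1,0,1) (2,1,1,1)}
[TSO] allowed = {(0,0,0,0) (0,0,0,1) (0,0,1,1) (0,1,0,0) (0,1,0,1) (0,1,1,1) (2,0,0,0) (2,0,0,1) (2,0,1,1) (2,1,0,0) (2,1,0,1) (2,1,1,1)}
[PSO] allowed = {(0,0,0,0) (0,0,0,1) (0,0,1,1) (0,1,0,0) (0,1,0,1) (0,1,1,1) (2,0,0,0) (2,0,0,1) (2,0,1,1) (2,1,0,0) (2,1,0,1) (2,1,1,1)}
target (0,0,0,1) ∈ {TSO,PSO}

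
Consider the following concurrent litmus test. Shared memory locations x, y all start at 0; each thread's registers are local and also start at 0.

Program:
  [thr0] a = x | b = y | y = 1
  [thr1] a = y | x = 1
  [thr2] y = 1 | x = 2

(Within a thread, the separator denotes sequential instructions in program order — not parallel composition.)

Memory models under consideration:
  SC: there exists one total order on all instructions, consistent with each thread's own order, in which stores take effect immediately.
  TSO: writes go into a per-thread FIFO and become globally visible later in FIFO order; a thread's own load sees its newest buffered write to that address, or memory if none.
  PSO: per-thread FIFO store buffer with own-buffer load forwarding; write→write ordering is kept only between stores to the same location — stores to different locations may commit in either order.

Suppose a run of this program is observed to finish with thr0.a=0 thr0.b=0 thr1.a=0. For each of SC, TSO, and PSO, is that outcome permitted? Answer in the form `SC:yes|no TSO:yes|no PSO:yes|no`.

SC:yes TSO:yes PSO:yes

outcome vector order: (thr0.a,thr0.b,thr1.a)
SC (9): 000; 001; 010; 011; 100; 110; 111; 210; 211
TSO (9): 000; 001; 010; 011; 100; 110; 111; 210; 211
PSO (11): 000; 001; 010; 011; 100; 110; 111; 200; 201; 210; 211
target 000 ∈ {SC,TSO,PSO}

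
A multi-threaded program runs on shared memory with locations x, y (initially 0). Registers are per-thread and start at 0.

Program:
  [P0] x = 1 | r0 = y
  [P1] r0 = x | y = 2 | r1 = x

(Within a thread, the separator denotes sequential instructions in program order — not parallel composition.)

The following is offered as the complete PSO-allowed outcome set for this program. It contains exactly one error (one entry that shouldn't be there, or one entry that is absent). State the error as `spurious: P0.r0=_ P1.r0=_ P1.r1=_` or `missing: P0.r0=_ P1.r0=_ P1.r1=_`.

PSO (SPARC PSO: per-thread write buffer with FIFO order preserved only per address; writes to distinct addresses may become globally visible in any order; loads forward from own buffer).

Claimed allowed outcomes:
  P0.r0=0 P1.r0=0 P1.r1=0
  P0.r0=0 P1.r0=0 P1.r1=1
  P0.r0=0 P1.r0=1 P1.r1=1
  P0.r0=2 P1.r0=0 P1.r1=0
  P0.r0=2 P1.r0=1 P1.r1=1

outcome vector order: (P0.r0,P1.r0,P1.r1)
[PSO] allowed = {(0,0,0) (0,0,1) (0,1,1) (2,0,0) (2,0,1) (2,1,1)}
PSO∖claimed = {(2,0,1)}

missing: P0.r0=2 P1.r0=0 P1.r1=1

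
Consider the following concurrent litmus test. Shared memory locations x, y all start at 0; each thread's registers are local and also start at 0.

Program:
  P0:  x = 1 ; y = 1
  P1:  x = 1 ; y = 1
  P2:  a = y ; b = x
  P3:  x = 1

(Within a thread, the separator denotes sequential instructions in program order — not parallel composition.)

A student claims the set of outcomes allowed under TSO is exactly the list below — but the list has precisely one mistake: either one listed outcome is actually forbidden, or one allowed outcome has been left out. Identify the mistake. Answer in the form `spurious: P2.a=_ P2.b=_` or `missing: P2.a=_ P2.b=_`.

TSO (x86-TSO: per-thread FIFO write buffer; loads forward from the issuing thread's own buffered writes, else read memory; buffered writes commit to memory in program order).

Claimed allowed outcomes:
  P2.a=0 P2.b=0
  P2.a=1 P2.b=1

missing: P2.a=0 P2.b=1

outcome vector order: (P2.a,P2.b)
TSO: 3 outcomes — {<0 0>, <0 1>, <1 1>}
TSO∖claimed = {<0 1>}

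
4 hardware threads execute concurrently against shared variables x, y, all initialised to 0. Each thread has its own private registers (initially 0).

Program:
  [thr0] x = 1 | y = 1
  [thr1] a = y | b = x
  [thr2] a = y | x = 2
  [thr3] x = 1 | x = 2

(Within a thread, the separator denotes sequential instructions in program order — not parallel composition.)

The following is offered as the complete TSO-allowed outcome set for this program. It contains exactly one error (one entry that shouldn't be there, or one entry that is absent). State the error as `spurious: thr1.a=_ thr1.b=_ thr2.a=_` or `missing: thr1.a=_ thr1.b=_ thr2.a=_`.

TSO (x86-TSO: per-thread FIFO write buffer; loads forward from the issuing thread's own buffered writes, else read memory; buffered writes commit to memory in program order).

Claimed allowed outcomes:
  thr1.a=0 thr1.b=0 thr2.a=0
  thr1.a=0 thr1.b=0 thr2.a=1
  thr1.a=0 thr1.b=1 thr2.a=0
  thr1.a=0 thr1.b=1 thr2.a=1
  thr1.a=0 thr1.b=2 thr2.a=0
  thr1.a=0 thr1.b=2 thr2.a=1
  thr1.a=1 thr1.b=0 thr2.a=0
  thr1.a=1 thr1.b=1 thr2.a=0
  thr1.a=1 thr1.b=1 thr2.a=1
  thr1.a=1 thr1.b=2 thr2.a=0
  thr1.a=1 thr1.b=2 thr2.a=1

spurious: thr1.a=1 thr1.b=0 thr2.a=0

outcome vector order: (thr1.a,thr1.b,thr2.a)
under TSO → (0,0,0), (0,0,1), (0,1,0), (0,1,1), (0,2,0), (0,2,1), (1,1,0), (1,1,1), (1,2,0), (1,2,1)
claimed∖TSO = {(1,0,0)}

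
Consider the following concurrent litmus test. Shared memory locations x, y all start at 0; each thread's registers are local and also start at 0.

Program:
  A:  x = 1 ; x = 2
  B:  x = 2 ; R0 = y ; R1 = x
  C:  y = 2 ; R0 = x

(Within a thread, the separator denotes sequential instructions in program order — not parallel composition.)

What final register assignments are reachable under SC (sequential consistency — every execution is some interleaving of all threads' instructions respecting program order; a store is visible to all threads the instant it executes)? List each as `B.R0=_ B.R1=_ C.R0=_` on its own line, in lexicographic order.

B.R0=0 B.R1=1 C.R0=1
B.R0=0 B.R1=1 C.R0=2
B.R0=0 B.R1=2 C.R0=1
B.R0=0 B.R1=2 C.R0=2
B.R0=2 B.R1=1 C.R0=0
B.R0=2 B.R1=1 C.R0=1
B.R0=2 B.R1=1 C.R0=2
B.R0=2 B.R1=2 C.R0=0
B.R0=2 B.R1=2 C.R0=1
B.R0=2 B.R1=2 C.R0=2

outcome vector order: (B.R0,B.R1,C.R0)
|SC outcomes| = 10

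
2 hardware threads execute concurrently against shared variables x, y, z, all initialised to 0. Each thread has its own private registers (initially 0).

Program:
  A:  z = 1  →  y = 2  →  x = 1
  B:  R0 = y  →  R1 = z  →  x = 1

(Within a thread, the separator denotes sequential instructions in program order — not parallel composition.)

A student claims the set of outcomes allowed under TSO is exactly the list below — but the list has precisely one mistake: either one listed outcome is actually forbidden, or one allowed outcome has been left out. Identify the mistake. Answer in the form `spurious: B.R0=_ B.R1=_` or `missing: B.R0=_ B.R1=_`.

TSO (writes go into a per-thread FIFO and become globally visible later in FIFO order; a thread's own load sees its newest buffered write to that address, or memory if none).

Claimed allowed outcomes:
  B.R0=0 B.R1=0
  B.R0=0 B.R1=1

missing: B.R0=2 B.R1=1

outcome vector order: (B.R0,B.R1)
TSO: 3 outcomes — {<0 0> <0 1> <2 1>}
TSO∖claimed = {<2 1>}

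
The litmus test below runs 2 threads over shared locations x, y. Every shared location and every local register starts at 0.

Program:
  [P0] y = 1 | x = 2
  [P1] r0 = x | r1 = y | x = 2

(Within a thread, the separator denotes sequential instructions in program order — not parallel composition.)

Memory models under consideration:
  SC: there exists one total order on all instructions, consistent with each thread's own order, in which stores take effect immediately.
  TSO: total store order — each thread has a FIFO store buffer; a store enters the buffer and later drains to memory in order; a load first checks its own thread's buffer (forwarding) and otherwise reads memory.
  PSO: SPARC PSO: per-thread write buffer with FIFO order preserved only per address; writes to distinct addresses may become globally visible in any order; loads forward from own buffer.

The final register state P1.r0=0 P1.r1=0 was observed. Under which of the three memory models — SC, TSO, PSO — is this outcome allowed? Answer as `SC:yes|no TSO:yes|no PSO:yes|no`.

outcome vector order: (P1.r0,P1.r1)
SC: 3 outcomes — {00; 01; 21}
TSO: 3 outcomes — {00; 01; 21}
PSO: 4 outcomes — {00; 01; 20; 21}
target 00 ∈ {SC,TSO,PSO}

SC:yes TSO:yes PSO:yes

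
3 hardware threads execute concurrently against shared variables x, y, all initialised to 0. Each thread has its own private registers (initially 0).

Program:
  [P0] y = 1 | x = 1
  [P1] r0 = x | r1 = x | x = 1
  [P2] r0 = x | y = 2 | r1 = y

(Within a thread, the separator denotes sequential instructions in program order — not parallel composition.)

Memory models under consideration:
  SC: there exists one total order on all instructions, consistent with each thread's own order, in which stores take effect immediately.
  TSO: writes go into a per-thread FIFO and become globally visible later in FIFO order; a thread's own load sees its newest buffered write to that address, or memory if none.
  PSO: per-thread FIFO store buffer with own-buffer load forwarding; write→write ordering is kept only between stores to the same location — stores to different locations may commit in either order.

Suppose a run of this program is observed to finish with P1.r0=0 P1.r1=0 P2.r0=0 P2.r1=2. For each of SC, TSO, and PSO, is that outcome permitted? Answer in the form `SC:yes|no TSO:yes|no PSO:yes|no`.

outcome vector order: (P1.r0,P1.r1,P2.r0,P2.r1)
SC: 10 outcomes — {0/0/0/1 0/0/0/2 0/0/1/1 0/0/1/2 0/1/0/1 0/1/0/2 0/1/1/2 1/1/0/1 1/1/0/2 1/1/1/2}
TSO: 10 outcomes — {0/0/0/1 0/0/0/2 0/0/1/1 0/0/1/2 0/1/0/1 0/1/0/2 0/1/1/2 1/1/0/1 1/1/0/2 1/1/1/2}
PSO: 12 outcomes — {0/0/0/1 0/0/0/2 0/0/1/1 0/0/1/2 0/1/0/1 0/1/0/2 0/1/1/1 0/1/1/2 1/1/0/1 1/1/0/2 1/1/1/1 1/1/1/2}
target 0/0/0/2 ∈ {SC,TSO,PSO}

SC:yes TSO:yes PSO:yes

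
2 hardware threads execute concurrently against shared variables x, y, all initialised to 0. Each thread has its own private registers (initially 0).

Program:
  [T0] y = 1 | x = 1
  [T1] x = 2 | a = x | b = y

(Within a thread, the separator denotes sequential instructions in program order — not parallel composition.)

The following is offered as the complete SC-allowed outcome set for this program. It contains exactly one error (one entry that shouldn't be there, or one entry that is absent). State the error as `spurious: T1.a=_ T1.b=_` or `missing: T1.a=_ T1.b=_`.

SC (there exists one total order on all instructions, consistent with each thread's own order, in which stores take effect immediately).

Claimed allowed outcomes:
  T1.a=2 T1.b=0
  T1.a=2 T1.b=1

outcome vector order: (T1.a,T1.b)
SC: 3 outcomes — {11; 20; 21}
SC∖claimed = {11}

missing: T1.a=1 T1.b=1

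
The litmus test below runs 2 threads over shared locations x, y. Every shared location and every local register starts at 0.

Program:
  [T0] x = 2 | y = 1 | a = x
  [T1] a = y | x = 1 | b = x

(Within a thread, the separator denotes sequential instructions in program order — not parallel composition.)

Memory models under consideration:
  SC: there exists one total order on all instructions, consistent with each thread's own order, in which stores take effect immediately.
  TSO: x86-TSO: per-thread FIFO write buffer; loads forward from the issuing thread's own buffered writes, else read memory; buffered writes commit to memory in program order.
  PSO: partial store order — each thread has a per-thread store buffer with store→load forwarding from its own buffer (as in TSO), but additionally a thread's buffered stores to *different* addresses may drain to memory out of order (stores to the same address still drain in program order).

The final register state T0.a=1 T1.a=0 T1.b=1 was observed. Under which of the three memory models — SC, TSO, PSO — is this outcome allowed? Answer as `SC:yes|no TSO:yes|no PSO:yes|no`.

SC:yes TSO:yes PSO:yes

outcome vector order: (T0.a,T1.a,T1.b)
under SC → (1,0,1); (1,1,1); (2,0,1); (2,0,2); (2,1,1)
under TSO → (1,0,1); (1,1,1); (2,0,1); (2,0,2); (2,1,1)
under PSO → (1,0,1); (1,1,1); (2,0,1); (2,0,2); (2,1,1); (2,1,2)
target (1,0,1) ∈ {SC,TSO,PSO}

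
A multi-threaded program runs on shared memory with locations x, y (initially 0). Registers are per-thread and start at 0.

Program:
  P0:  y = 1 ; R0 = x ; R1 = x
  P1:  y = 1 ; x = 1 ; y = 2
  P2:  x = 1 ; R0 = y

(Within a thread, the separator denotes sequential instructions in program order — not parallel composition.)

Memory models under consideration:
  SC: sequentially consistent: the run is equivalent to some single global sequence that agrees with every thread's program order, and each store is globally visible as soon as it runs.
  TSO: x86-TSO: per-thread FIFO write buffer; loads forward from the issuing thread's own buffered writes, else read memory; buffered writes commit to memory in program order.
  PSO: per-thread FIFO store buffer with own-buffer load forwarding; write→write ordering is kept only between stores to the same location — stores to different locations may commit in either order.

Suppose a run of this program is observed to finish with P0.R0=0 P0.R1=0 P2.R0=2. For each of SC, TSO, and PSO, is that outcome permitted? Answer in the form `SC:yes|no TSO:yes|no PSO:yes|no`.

outcome vector order: (P0.R0,P0.R1,P2.R0)
SC (7): <0 0 1>; <0 0 2>; <0 1 1>; <0 1 2>; <1 1 0>; <1 1 1>; <1 1 2>
TSO (9): <0 0 0>; <0 0 1>; <0 0 2>; <0 1 0>; <0 1 1>; <0 1 2>; <1 1 0>; <1 1 1>; <1 1 2>
PSO (9): <0 0 0>; <0 0 1>; <0 0 2>; <0 1 0>; <0 1 1>; <0 1 2>; <1 1 0>; <1 1 1>; <1 1 2>
target <0 0 2> ∈ {SC,TSO,PSO}

SC:yes TSO:yes PSO:yes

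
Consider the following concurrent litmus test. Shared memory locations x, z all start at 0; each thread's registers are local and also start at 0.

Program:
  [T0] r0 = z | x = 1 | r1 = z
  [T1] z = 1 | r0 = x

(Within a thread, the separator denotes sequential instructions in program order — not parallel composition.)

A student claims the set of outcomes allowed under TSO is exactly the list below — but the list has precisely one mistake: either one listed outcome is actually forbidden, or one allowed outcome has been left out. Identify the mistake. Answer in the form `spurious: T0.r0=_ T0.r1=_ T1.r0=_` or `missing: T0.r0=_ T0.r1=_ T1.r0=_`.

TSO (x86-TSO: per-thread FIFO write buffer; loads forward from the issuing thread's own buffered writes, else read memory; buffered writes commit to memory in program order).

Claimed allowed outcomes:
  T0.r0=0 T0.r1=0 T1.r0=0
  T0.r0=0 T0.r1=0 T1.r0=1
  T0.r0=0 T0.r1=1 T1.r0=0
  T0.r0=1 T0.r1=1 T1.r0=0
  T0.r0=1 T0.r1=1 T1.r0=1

missing: T0.r0=0 T0.r1=1 T1.r0=1

outcome vector order: (T0.r0,T0.r1,T1.r0)
TSO: 6 outcomes — {<0 0 0>; <0 0 1>; <0 1 0>; <0 1 1>; <1 1 0>; <1 1 1>}
TSO∖claimed = {<0 1 1>}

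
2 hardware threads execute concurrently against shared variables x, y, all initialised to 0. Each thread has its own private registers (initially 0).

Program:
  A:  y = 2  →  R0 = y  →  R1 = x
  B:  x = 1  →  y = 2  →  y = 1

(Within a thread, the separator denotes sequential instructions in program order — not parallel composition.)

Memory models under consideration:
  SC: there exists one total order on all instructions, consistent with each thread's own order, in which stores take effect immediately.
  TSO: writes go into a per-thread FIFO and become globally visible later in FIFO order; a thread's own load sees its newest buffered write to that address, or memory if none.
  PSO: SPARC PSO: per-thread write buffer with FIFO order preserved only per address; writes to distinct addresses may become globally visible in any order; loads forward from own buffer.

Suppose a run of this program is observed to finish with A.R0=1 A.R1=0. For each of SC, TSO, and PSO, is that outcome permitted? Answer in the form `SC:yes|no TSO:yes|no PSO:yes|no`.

outcome vector order: (A.R0,A.R1)
SC: 3 outcomes — {11, 20, 21}
TSO: 3 outcomes — {11, 20, 21}
PSO: 4 outcomes — {10, 11, 20, 21}
target 10 ∈ {PSO}

SC:no TSO:no PSO:yes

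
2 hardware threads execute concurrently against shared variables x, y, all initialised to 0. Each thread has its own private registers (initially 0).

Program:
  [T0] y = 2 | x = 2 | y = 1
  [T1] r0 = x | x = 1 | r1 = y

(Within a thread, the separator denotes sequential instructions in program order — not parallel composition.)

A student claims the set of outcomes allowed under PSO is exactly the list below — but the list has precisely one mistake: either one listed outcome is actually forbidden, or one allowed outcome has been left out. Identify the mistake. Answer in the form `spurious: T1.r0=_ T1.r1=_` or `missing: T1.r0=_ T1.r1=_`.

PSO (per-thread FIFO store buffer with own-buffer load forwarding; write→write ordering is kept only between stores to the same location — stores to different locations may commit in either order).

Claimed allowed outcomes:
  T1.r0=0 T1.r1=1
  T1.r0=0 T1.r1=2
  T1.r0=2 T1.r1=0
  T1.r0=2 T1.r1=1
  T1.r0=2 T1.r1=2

missing: T1.r0=0 T1.r1=0

outcome vector order: (T1.r0,T1.r1)
[PSO] allowed = {00; 01; 02; 20; 21; 22}
PSO∖claimed = {00}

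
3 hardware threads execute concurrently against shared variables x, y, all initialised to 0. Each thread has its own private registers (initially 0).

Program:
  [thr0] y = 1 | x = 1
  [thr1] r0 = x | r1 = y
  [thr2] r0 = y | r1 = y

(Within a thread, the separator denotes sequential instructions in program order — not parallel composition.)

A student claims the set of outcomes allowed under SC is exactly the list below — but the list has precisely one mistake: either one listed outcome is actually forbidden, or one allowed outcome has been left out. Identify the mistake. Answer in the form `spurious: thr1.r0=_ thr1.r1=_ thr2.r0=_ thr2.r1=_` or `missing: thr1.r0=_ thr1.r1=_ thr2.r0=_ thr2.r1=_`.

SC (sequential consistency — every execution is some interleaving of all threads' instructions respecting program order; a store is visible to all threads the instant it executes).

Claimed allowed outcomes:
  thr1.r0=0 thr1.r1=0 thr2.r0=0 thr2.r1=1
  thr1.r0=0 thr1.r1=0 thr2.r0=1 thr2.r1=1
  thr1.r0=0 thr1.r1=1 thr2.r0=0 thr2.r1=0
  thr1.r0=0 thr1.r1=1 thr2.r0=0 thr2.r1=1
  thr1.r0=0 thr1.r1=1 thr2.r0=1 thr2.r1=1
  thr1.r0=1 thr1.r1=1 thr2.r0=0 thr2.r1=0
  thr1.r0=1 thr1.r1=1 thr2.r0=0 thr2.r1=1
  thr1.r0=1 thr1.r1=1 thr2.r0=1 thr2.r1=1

outcome vector order: (thr1.r0,thr1.r1,thr2.r0,thr2.r1)
under SC → 0000 0001 0011 0100 0101 0111 1100 1101 1111
SC∖claimed = {0000}

missing: thr1.r0=0 thr1.r1=0 thr2.r0=0 thr2.r1=0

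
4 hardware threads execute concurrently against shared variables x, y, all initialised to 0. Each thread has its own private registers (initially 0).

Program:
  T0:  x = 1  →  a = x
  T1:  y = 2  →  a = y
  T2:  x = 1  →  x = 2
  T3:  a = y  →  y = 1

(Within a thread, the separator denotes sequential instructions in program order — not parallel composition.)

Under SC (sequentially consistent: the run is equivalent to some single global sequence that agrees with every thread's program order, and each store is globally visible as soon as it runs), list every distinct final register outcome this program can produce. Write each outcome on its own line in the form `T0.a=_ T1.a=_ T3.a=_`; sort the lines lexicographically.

outcome vector order: (T0.a,T1.a,T3.a)
|SC outcomes| = 8

T0.a=1 T1.a=1 T3.a=0
T0.a=1 T1.a=1 T3.a=2
T0.a=1 T1.a=2 T3.a=0
T0.a=1 T1.a=2 T3.a=2
T0.a=2 T1.a=1 T3.a=0
T0.a=2 T1.a=1 T3.a=2
T0.a=2 T1.a=2 T3.a=0
T0.a=2 T1.a=2 T3.a=2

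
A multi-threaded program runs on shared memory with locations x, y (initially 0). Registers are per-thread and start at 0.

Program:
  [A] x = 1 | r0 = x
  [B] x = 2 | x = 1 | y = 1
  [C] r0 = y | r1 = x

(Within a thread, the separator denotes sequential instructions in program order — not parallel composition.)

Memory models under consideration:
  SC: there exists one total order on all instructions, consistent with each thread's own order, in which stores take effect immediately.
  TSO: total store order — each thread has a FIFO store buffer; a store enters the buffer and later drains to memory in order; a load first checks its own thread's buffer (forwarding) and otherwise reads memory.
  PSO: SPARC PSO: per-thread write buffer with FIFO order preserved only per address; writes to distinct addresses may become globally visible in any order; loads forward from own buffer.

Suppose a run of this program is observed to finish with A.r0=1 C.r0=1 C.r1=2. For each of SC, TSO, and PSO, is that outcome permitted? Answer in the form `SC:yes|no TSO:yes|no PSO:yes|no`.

SC:no TSO:no PSO:yes

outcome vector order: (A.r0,C.r0,C.r1)
[SC] allowed = {1/0/0 1/0/1 1/0/2 1/1/1 2/0/0 2/0/1 2/0/2 2/1/1}
[TSO] allowed = {1/0/0 1/0/1 1/0/2 1/1/1 2/0/0 2/0/1 2/0/2 2/1/1}
[PSO] allowed = {1/0/0 1/0/1 1/0/2 1/1/0 1/1/1 1/1/2 2/0/0 2/0/1 2/0/2 2/1/0 2/1/1 2/1/2}
target 1/1/2 ∈ {PSO}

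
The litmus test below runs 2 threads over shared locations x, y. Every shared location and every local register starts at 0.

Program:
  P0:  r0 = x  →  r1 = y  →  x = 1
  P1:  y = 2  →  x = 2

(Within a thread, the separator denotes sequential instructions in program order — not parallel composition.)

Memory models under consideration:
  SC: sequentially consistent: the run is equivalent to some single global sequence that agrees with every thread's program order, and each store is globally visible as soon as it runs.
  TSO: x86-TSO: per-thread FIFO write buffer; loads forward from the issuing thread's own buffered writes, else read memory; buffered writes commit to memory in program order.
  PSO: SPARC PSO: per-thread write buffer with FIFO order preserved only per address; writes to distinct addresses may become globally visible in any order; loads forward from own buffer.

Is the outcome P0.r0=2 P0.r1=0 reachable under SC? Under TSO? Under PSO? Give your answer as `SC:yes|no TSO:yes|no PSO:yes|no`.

SC:no TSO:no PSO:yes

outcome vector order: (P0.r0,P0.r1)
under SC → 0/0 0/2 2/2
under TSO → 0/0 0/2 2/2
under PSO → 0/0 0/2 2/0 2/2
target 2/0 ∈ {PSO}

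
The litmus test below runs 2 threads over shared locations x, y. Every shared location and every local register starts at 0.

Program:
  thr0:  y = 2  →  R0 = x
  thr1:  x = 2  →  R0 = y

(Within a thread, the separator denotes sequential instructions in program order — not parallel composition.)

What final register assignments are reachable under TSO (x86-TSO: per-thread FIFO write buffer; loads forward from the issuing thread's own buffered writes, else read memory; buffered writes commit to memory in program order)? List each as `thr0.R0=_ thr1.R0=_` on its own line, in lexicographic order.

outcome vector order: (thr0.R0,thr1.R0)
|TSO outcomes| = 4

thr0.R0=0 thr1.R0=0
thr0.R0=0 thr1.R0=2
thr0.R0=2 thr1.R0=0
thr0.R0=2 thr1.R0=2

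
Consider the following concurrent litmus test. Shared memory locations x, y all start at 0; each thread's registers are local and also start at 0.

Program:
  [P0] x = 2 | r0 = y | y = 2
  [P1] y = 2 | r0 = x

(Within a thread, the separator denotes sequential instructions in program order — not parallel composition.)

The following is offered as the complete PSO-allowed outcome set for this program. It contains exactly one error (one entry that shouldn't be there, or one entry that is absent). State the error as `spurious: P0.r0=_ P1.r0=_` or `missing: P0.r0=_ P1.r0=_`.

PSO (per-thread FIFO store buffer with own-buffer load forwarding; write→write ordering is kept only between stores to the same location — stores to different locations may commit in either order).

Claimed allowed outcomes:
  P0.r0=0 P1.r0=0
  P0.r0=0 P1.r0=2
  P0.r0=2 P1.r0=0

missing: P0.r0=2 P1.r0=2

outcome vector order: (P0.r0,P1.r0)
under PSO → 0/0 0/2 2/0 2/2
PSO∖claimed = {2/2}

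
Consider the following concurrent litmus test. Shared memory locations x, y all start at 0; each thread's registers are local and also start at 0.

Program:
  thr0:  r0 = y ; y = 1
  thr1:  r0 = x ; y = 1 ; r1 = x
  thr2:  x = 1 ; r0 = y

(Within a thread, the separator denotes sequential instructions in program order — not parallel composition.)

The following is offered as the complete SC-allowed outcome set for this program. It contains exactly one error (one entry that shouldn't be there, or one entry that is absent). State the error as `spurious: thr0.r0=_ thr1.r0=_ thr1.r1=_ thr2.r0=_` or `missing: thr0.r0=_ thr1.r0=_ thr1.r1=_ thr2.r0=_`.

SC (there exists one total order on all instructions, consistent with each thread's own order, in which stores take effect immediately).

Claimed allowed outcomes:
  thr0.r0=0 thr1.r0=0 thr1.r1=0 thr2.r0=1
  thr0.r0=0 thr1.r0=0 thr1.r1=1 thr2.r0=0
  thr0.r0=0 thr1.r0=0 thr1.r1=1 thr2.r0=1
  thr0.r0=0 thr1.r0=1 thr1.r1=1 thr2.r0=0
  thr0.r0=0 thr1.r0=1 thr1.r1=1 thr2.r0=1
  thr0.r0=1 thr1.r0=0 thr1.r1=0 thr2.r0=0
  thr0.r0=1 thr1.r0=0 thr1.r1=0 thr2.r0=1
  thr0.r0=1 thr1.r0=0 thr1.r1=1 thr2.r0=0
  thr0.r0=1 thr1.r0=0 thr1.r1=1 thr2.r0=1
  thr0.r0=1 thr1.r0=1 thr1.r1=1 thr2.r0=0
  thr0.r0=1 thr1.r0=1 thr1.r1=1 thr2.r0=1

spurious: thr0.r0=1 thr1.r0=0 thr1.r1=0 thr2.r0=0

outcome vector order: (thr0.r0,thr1.r0,thr1.r1,thr2.r0)
[SC] allowed = {<0 0 0 1> <0 0 1 0> <0 0 1 1> <0 1 1 0> <0 1 1 1> <1 0 0 1> <1 0 1 0> <1 0 1 1> <1 1 1 0> <1 1 1 1>}
claimed∖SC = {<1 0 0 0>}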